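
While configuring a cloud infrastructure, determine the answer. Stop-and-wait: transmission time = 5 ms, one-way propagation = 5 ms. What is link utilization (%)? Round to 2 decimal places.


Given: Ttrans = 5 ms, Tprop = 5 ms
RTT = 2 * Tprop = 2 * 5 = 10 ms
U = Ttrans / (Ttrans + RTT)
U = 5 / (5 + 10)
U = 5 / 15 = 0.333333
U% = 33.33%

33.33


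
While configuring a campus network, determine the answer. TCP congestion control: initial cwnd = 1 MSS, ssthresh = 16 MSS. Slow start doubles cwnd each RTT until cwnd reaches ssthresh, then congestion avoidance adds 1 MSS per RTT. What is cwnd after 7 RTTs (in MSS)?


RTT 0: cwnd = 1 MSS (initial)
RTT 1: cwnd = 2 MSS (slow start, doubled)
RTT 2: cwnd = 4 MSS (slow start, doubled)
RTT 3: cwnd = 8 MSS (slow start, doubled)
RTT 4: cwnd = 16 MSS (slow start, doubled)
RTT 5: cwnd = 17 MSS (congestion avoidance, +1)
RTT 6: cwnd = 18 MSS (congestion avoidance, +1)
RTT 7: cwnd = 19 MSS (congestion avoidance, +1)

19


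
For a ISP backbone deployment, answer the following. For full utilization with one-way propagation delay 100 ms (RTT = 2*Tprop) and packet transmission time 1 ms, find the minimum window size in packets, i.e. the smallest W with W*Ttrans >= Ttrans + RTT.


Given: Ttrans = 1 ms, RTT = 200 ms (= 2 * Tprop, Tprop = 100 ms)
Time until first ACK returns = Ttrans + RTT = 1 + 200 = 201 ms
Need W * Ttrans >= Ttrans + RTT  ->  W >= (Ttrans + RTT) / Ttrans
(Ttrans + RTT) / Ttrans = 201 / 1 = 201
W_min = ceil(201) = 201

201


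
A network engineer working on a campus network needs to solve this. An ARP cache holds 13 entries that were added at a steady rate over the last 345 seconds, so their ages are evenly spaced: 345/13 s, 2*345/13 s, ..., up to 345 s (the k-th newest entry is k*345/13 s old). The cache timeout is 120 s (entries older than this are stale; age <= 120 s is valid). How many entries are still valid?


Ages are k * 345/13 s for k = 1..13 (spacing = 26.5385 s).
Entry k is valid iff k * 345/13 <= 120 iff k <= 13 * 120 / 345 = 4.5217
n_valid = floor(4.5217) = 4
(n_stale = 13 - 4 = 9)

4


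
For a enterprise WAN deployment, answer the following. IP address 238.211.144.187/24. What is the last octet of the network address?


Given: IP = 238.211.144.187, prefix = /24
Subnet mask = 255.255.255.0
Last octet of IP: 187
Last octet of mask: 0
Network last octet = 187 AND 0 = 0

0


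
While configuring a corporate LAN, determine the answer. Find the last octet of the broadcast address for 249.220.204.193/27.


Given: IP = 249.220.204.193, prefix = /27
Host bits = 32 - 27 = 5
Network last octet = 193 AND mask = 192
Host part size = 2^5 - 1 = 31
Broadcast last octet = 192 OR 31 = 223

223


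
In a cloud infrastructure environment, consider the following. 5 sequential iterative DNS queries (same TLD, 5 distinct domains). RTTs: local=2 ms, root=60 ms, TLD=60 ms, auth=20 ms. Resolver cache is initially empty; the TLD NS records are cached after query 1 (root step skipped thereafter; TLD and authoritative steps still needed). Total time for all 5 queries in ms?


Lookup 1 (cold cache): local + root + TLD + auth = 2 + 60 + 60 + 20 = 142 ms
Lookups 2..5 (TLD NS cached -> skip root; new domain -> still ask TLD and auth): local + TLD + auth = 2 + 60 + 20 = 82 ms each
Remaining 4 lookups: 4 * 82 = 328 ms
Total = 142 + 328 = 470 ms

470


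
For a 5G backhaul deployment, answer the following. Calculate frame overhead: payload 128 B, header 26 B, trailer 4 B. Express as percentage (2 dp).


Given: payload = 128 B, header = 26 B, trailer = 4 B
Overhead bytes = header + trailer = 26 + 4 = 30
Total frame = payload + overhead = 128 + 30 = 158
Overhead % = 30 / 158 * 100 = 18.9873% -> 18.99% (2 dp)

18.99


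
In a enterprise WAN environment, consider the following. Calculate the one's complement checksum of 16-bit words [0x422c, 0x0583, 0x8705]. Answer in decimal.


Given words: [0x422c, 0x0583, 0x8705]
Step 1: Sum all words
Raw sum = 16940 + 1411 + 34565 = 52916
One's complement = ~52916 & 0xFFFF = 12619

12619


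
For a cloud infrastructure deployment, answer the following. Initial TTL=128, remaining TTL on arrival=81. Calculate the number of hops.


Given: initial TTL = 128, received TTL = 81
Hops = initial TTL - received TTL
Hops = 128 - 81 = 47

47


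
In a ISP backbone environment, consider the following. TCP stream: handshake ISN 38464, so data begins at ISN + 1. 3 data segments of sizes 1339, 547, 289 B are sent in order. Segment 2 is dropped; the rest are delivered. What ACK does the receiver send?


SYN uses sequence number 38464; first data byte = ISN + 1 = 38465.
Segment 1: SEQ = 38465, len = 1339 B, covers [38465, 39803]
Segment 2: SEQ = 39804, len = 547 B, covers [39804, 40350] [LOST]
Segment 3: SEQ = 40351, len = 289 B, covers [40351, 40639]
In-order data received: bytes [38465, 39803] (segments 1..1).
Segment 2 missing -> gap begins at byte 39804; later segments buffered out of order.
Cumulative ACK = next expected in-order byte = 38465 + 1339 = 39804

39804


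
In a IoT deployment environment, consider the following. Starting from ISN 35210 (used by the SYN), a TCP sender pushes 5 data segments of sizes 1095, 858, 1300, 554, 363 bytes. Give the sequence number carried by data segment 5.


The SYN occupies sequence number ISN = 35210, so the first data byte is ISN + 1 = 35211.
SEQ of data segment i = (ISN + 1) + sum of payload sizes of segments 1..i-1.
Segment 1: SEQ = 35211, payload = 1095 bytes
Segment 2: SEQ = 36306, payload = 858 bytes
Segment 3: SEQ = 37164, payload = 1300 bytes
Segment 4: SEQ = 38464, payload = 554 bytes
Segment 5: SEQ = 39018, payload = 363 bytes
SEQ of segment 5 = 35211 + 1095 + 858 + 1300 + 554 = 39018

39018


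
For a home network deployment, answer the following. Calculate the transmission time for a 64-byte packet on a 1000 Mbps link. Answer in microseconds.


Given: packet = 64 bytes, bandwidth = 1000 Mbps
Packet in bits = 64 * 8 = 512 bits
Bandwidth = 1000 * 10^6 = 1000000000 bps
Time = 512 / 1000000000 seconds
Time in us = 512 * 10^6 / 1000000000 = 0.512

0.512


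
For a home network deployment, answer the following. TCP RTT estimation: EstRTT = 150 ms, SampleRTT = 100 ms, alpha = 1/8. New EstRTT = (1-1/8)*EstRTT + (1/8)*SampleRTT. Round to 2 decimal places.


Given: EstRTT = 150 ms, SampleRTT = 100 ms, alpha = 1/8
New EstRTT = (1 - alpha) * EstRTT + alpha * SampleRTT
(7/8) * 150 = 131.25
(1/8) * 100 = 12.5
New EstRTT = 131.25 + 12.5 = 143.75 ms -> 143.75 ms (2 dp)

143.75


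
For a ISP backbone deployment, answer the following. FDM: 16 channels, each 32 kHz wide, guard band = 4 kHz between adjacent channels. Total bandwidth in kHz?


Given: 16 channels, 32 kHz each, guard = 4 kHz
Channel bandwidth = 16 * 32 = 512 kHz
Guard bands = 15 gaps * 4 kHz = 60 kHz
Total = 512 + 60 = 572 kHz

572


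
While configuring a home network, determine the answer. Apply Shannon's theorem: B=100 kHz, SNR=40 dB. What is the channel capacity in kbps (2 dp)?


Given: B = 100 kHz, SNR = 40 dB
SNR linear = 10^(40/10) = 10000
1 + SNR = 10001
log2(10001) = 13.2878566418
C = 100 * 1000 * 13.2878566418 = 1328785.6642 bps
C = 1328.785664 kbps -> 1328.79 kbps (2 dp)

1328.79


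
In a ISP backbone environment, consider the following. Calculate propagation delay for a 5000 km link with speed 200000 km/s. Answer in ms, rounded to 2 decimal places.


Given: distance = 5000 km, speed = 200000 km/s
Delay = distance / speed = 5000 / 200000 seconds
Delay in ms = 5000 * 1000 / 200000
Delay = 25.0000 ms
Rounded to 2 dp = 25.00 ms

25.00


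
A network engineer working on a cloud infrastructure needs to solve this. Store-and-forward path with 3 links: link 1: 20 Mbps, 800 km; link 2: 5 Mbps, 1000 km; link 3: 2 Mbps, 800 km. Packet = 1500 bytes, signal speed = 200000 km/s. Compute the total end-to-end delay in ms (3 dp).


Packet = 1500 bytes = 12000 bits. Store-and-forward: sum (t_trans + t_prop) per link.
Link 1: t_trans = 12000/(20*10^6) s = 0.6000 ms; t_prop = 800/200000 s = 4.0000 ms; subtotal = 4.6000 ms
Link 2: t_trans = 12000/(5*10^6) s = 2.4000 ms; t_prop = 1000/200000 s = 5.0000 ms; subtotal = 7.4000 ms
Link 3: t_trans = 12000/(2*10^6) s = 6.0000 ms; t_prop = 800/200000 s = 4.0000 ms; subtotal = 10.0000 ms
End-to-end = 4.6000 + 7.4000 + 10.0000 = 22.0000 ms -> 22.000 ms (3 dp)

22.000


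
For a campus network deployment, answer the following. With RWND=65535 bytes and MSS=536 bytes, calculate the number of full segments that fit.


Given: RWND = 65535 bytes, MSS = 536 bytes
Full segments = floor(RWND / MSS)
Full segments = floor(65535 / 536)
Full segments = floor(122.2668) = 122

122


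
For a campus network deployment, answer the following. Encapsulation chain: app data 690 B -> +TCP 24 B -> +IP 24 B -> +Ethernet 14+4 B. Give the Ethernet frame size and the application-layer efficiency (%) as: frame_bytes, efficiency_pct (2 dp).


TCP segment = 690 + 24 = 714 B
IP packet = 714 + 24 = 738 B
Ethernet frame = 738 + 14 + 4 = 756 B
Efficiency = app / frame = 690 / 756 = 0.912698 = 91.2698% -> 91.27% (2 dp)

756, 91.27


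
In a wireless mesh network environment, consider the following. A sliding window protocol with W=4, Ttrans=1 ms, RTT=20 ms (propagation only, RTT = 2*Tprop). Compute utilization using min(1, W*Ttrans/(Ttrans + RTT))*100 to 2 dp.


Given: W = 4, Ttrans = 1 ms, RTT = 20 ms (= 2 * Tprop, Tprop = 10 ms)
Cycle time = Ttrans + RTT = 1 + 20 = 21 ms (first packet sent until its ACK returns)
W * Ttrans = 4 * 1 = 4 ms of sending per cycle
W * Ttrans / (Ttrans + RTT) = 4 / 21 = 0.190476
U = min(1, 0.190476) = 0.190476
U% = 19.05%

19.05


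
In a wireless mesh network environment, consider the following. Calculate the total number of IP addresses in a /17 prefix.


Given: CIDR prefix /17
Host bits = 32 - 17 = 15
Total addresses = 2^15 = 32768

32768


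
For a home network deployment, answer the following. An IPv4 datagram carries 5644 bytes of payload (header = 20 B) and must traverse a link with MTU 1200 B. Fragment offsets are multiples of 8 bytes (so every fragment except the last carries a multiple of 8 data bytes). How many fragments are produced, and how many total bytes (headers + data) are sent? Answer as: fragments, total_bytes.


Max data per non-final fragment = floor((MTU - header)/8)*8 = floor((1200 - 20)/8)*8 = floor(1180/8)*8 = 1176 B
Final fragment needs no 8-byte alignment: it can carry up to MTU - header = 1180 B
Non-final fragments needed = ceil((payload - 1180) / 1176) = ceil(4464/1176) = ceil(3.7959) = 4
Number of fragments = 4 + 1 = 5
Fragment sizes (data): 4 * 1176 B + 940 B (last, 940 <= 1180 OK)
Total bytes sent = payload + n_frags * header = 5644 + 5*20 = 5644 + 100 = 5744 B

5, 5744


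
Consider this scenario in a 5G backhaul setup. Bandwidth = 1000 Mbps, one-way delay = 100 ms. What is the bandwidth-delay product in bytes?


Given: bandwidth = 1000 Mbps, delay = 100 ms
BDP in bits = 1000 * 10^6 * 100 / 1000
BDP in bits = 100000000
BDP in bytes = 100000000 / 8 = 12500000

12500000


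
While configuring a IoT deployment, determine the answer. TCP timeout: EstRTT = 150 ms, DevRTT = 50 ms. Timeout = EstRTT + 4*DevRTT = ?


Given: EstRTT = 150 ms, DevRTT = 50 ms
Timeout = EstRTT + 4 * DevRTT
4 * DevRTT = 4 * 50 = 200
Timeout = 150 + 200 = 350 ms

350


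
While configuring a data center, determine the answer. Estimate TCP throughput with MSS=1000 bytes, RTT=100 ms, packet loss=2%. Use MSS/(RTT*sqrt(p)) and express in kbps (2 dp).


Given: MSS = 1000 bytes, RTT = 100 ms, loss = 2%
RTT in seconds = 100 / 1000 = 0.1
Loss rate = 2% = 0.02
sqrt(loss) = sqrt(0.02) = 0.141421356237
Throughput (bytes/s) = 1000 / (0.1 * 0.141421356237) = 70710.6781
Throughput (kbps) = 70710.6781 * 8 / 1000 = 565.685425 -> 565.69 kbps (2 dp)

565.69


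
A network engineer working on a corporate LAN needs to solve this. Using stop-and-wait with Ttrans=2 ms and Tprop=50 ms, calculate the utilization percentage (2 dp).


Given: Ttrans = 2 ms, Tprop = 50 ms
RTT = 2 * Tprop = 2 * 50 = 100 ms
U = Ttrans / (Ttrans + RTT)
U = 2 / (2 + 100)
U = 2 / 102 = 0.019608
U% = 1.96%

1.96


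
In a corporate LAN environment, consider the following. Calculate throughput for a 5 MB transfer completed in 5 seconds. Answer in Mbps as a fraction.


Given: file = 5 MB, time = 5 s
File in Mb = 5 * 8 = 40 Mb
Throughput = 40 / 5 Mbps
Throughput = 8 Mbps

8


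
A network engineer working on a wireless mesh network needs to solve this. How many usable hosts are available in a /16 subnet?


Given: subnet mask /16
Host bits = 32 - 16 = 16
Total addresses = 2^16 = 65536
Usable hosts = 65536 - 2 (network + broadcast) = 65534

65534


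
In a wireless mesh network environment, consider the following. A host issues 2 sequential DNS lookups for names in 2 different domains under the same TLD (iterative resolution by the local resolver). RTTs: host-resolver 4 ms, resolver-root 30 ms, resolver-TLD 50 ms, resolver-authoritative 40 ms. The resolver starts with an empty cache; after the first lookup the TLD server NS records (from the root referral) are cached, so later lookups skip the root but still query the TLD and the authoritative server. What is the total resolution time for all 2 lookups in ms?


Lookup 1 (cold cache): local + root + TLD + auth = 4 + 30 + 50 + 40 = 124 ms
Lookups 2..2 (TLD NS cached -> skip root; new domain -> still ask TLD and auth): local + TLD + auth = 4 + 50 + 40 = 94 ms each
Remaining 1 lookups: 1 * 94 = 94 ms
Total = 124 + 94 = 218 ms

218


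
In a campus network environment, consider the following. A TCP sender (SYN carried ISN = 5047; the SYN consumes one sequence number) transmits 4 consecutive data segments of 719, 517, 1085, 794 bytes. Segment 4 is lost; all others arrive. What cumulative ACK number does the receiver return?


SYN uses sequence number 5047; first data byte = ISN + 1 = 5048.
Segment 1: SEQ = 5048, len = 719 B, covers [5048, 5766]
Segment 2: SEQ = 5767, len = 517 B, covers [5767, 6283]
Segment 3: SEQ = 6284, len = 1085 B, covers [6284, 7368]
Segment 4: SEQ = 7369, len = 794 B, covers [7369, 8162] [LOST]
In-order data received: bytes [5048, 7368] (segments 1..3).
Segment 4 missing -> gap begins at byte 7369.
Cumulative ACK = next expected in-order byte = 5048 + 719 + 517 + 1085 = 7369

7369


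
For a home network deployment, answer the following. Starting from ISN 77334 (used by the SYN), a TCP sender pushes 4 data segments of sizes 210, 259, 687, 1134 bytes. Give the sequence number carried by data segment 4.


The SYN occupies sequence number ISN = 77334, so the first data byte is ISN + 1 = 77335.
SEQ of data segment i = (ISN + 1) + sum of payload sizes of segments 1..i-1.
Segment 1: SEQ = 77335, payload = 210 bytes
Segment 2: SEQ = 77545, payload = 259 bytes
Segment 3: SEQ = 77804, payload = 687 bytes
Segment 4: SEQ = 78491, payload = 1134 bytes
SEQ of segment 4 = 77335 + 210 + 259 + 687 = 78491

78491


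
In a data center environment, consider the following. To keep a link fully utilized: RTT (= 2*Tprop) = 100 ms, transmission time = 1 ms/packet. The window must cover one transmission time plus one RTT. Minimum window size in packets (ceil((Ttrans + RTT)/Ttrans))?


Given: Ttrans = 1 ms, RTT = 100 ms (= 2 * Tprop, Tprop = 50 ms)
Time until first ACK returns = Ttrans + RTT = 1 + 100 = 101 ms
Need W * Ttrans >= Ttrans + RTT  ->  W >= (Ttrans + RTT) / Ttrans
(Ttrans + RTT) / Ttrans = 101 / 1 = 101
W_min = ceil(101) = 101

101


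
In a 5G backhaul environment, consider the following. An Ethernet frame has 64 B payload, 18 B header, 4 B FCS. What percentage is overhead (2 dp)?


Given: payload = 64 B, header = 18 B, trailer = 4 B
Overhead bytes = header + trailer = 18 + 4 = 22
Total frame = payload + overhead = 64 + 22 = 86
Overhead % = 22 / 86 * 100 = 25.5814% -> 25.58% (2 dp)

25.58


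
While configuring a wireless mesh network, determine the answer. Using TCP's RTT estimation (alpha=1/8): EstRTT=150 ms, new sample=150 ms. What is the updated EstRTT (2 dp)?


Given: EstRTT = 150 ms, SampleRTT = 150 ms, alpha = 1/8
New EstRTT = (1 - alpha) * EstRTT + alpha * SampleRTT
(7/8) * 150 = 131.25
(1/8) * 150 = 18.75
New EstRTT = 131.25 + 18.75 = 150 ms -> 150.00 ms (2 dp)

150.00


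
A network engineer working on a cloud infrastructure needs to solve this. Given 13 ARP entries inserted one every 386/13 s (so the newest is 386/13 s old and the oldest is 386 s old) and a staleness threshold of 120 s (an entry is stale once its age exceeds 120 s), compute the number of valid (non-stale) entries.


Ages are k * 386/13 s for k = 1..13 (spacing = 29.6923 s).
Entry k is valid iff k * 386/13 <= 120 iff k <= 13 * 120 / 386 = 4.0415
n_valid = floor(4.0415) = 4
(n_stale = 13 - 4 = 9)

4


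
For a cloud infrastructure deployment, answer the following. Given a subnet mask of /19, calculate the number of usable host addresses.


Given: subnet mask /19
Host bits = 32 - 19 = 13
Total addresses = 2^13 = 8192
Usable hosts = 8192 - 2 (network + broadcast) = 8190

8190


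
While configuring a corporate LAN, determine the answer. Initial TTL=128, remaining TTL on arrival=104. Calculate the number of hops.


Given: initial TTL = 128, received TTL = 104
Hops = initial TTL - received TTL
Hops = 128 - 104 = 24

24


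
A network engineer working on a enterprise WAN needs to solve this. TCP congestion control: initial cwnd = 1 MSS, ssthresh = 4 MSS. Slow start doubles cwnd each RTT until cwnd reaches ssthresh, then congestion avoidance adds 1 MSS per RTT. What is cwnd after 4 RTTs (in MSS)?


RTT 0: cwnd = 1 MSS (initial)
RTT 1: cwnd = 2 MSS (slow start, doubled)
RTT 2: cwnd = 4 MSS (slow start, doubled)
RTT 3: cwnd = 5 MSS (congestion avoidance, +1)
RTT 4: cwnd = 6 MSS (congestion avoidance, +1)

6


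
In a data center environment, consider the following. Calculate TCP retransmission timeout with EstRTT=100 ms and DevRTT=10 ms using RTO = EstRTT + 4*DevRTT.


Given: EstRTT = 100 ms, DevRTT = 10 ms
Timeout = EstRTT + 4 * DevRTT
4 * DevRTT = 4 * 10 = 40
Timeout = 100 + 40 = 140 ms

140


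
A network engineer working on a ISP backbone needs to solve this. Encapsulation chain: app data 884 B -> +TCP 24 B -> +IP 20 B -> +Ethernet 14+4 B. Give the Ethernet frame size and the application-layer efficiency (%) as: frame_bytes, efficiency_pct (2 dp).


TCP segment = 884 + 24 = 908 B
IP packet = 908 + 20 = 928 B
Ethernet frame = 928 + 14 + 4 = 946 B
Efficiency = app / frame = 884 / 946 = 0.934461 = 93.4461% -> 93.45% (2 dp)

946, 93.45


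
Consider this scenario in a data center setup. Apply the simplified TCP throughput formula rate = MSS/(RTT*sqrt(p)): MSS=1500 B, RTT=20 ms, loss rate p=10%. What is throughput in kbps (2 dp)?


Given: MSS = 1500 bytes, RTT = 20 ms, loss = 10%
RTT in seconds = 20 / 1000 = 0.02
Loss rate = 10% = 0.1
sqrt(loss) = sqrt(0.1) = 0.316227766017
Throughput (bytes/s) = 1500 / (0.02 * 0.316227766017) = 237170.8245
Throughput (kbps) = 237170.8245 * 8 / 1000 = 1897.366596 -> 1897.37 kbps (2 dp)

1897.37


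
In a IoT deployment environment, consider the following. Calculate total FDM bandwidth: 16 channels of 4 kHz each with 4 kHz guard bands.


Given: 16 channels, 4 kHz each, guard = 4 kHz
Channel bandwidth = 16 * 4 = 64 kHz
Guard bands = 15 gaps * 4 kHz = 60 kHz
Total = 64 + 60 = 124 kHz

124


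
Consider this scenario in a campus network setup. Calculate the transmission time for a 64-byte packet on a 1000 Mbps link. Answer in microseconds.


Given: packet = 64 bytes, bandwidth = 1000 Mbps
Packet in bits = 64 * 8 = 512 bits
Bandwidth = 1000 * 10^6 = 1000000000 bps
Time = 512 / 1000000000 seconds
Time in us = 512 * 10^6 / 1000000000 = 0.512

0.512


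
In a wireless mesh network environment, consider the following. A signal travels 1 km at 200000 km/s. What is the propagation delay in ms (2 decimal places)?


Given: distance = 1 km, speed = 200000 km/s
Delay = distance / speed = 1 / 200000 seconds
Delay in ms = 1 * 1000 / 200000
Delay = 0.0050 ms
Rounded to 2 dp = 0.01 ms

0.01


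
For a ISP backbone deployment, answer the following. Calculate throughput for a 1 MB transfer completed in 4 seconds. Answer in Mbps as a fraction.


Given: file = 1 MB, time = 4 s
File in Mb = 1 * 8 = 8 Mb
Throughput = 8 / 4 Mbps
Throughput = 2 Mbps

2


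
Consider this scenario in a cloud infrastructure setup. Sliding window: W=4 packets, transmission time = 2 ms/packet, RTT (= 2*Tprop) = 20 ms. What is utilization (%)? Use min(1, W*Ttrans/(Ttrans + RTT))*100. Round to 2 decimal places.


Given: W = 4, Ttrans = 2 ms, RTT = 20 ms (= 2 * Tprop, Tprop = 10 ms)
Cycle time = Ttrans + RTT = 2 + 20 = 22 ms (first packet sent until its ACK returns)
W * Ttrans = 4 * 2 = 8 ms of sending per cycle
W * Ttrans / (Ttrans + RTT) = 8 / 22 = 0.363636
U = min(1, 0.363636) = 0.363636
U% = 36.36%

36.36


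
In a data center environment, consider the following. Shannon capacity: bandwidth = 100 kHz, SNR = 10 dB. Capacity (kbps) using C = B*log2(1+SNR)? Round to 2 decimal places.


Given: B = 100 kHz, SNR = 10 dB
SNR linear = 10^(10/10) = 10
1 + SNR = 11
log2(11) = 3.4594316186
C = 100 * 1000 * 3.4594316186 = 345943.1619 bps
C = 345.943162 kbps -> 345.94 kbps (2 dp)

345.94


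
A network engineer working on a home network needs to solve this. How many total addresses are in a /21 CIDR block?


Given: CIDR prefix /21
Host bits = 32 - 21 = 11
Total addresses = 2^11 = 2048

2048


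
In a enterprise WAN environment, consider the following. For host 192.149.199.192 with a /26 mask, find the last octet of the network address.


Given: IP = 192.149.199.192, prefix = /26
Subnet mask = 255.255.255.192
Last octet of IP: 192
Last octet of mask: 192
Network last octet = 192 AND 192 = 192

192


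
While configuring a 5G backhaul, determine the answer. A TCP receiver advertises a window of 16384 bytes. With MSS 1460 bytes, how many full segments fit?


Given: RWND = 16384 bytes, MSS = 1460 bytes
Full segments = floor(RWND / MSS)
Full segments = floor(16384 / 1460)
Full segments = floor(11.2219) = 11

11


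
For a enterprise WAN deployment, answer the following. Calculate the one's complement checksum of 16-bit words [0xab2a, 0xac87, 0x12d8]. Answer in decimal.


Given words: [0xab2a, 0xac87, 0x12d8]
Step 1: Sum all words
Raw sum = 43818 + 44167 + 4824 = 92809
Step 2: Fold carry: (27273 + 1) = 27274
One's complement = ~27274 & 0xFFFF = 38261

38261


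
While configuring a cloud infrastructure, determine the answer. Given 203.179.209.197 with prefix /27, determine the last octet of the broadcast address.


Given: IP = 203.179.209.197, prefix = /27
Host bits = 32 - 27 = 5
Network last octet = 197 AND mask = 192
Host part size = 2^5 - 1 = 31
Broadcast last octet = 192 OR 31 = 223

223


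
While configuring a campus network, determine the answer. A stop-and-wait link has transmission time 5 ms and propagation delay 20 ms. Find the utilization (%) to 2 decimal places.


Given: Ttrans = 5 ms, Tprop = 20 ms
RTT = 2 * Tprop = 2 * 20 = 40 ms
U = Ttrans / (Ttrans + RTT)
U = 5 / (5 + 40)
U = 5 / 45 = 0.111111
U% = 11.11%

11.11


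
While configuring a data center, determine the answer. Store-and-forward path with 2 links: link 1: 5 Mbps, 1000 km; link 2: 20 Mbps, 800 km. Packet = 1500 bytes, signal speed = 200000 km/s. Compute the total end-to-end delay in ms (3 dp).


Packet = 1500 bytes = 12000 bits. Store-and-forward: sum (t_trans + t_prop) per link.
Link 1: t_trans = 12000/(5*10^6) s = 2.4000 ms; t_prop = 1000/200000 s = 5.0000 ms; subtotal = 7.4000 ms
Link 2: t_trans = 12000/(20*10^6) s = 0.6000 ms; t_prop = 800/200000 s = 4.0000 ms; subtotal = 4.6000 ms
End-to-end = 7.4000 + 4.6000 = 12.0000 ms -> 12.000 ms (3 dp)

12.000


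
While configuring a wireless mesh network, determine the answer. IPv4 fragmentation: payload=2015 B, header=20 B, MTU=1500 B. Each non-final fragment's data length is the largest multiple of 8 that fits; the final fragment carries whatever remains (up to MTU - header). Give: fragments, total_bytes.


Max data per non-final fragment = floor((MTU - header)/8)*8 = floor((1500 - 20)/8)*8 = floor(1480/8)*8 = 1480 B
Final fragment needs no 8-byte alignment: it can carry up to MTU - header = 1480 B
Non-final fragments needed = ceil((payload - 1480) / 1480) = ceil(535/1480) = ceil(0.3615) = 1
Number of fragments = 1 + 1 = 2
Fragment sizes (data): 1 * 1480 B + 535 B (last, 535 <= 1480 OK)
Total bytes sent = payload + n_frags * header = 2015 + 2*20 = 2015 + 40 = 2055 B

2, 2055


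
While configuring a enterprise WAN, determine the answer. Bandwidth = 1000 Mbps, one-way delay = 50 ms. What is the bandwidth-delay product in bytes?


Given: bandwidth = 1000 Mbps, delay = 50 ms
BDP in bits = 1000 * 10^6 * 50 / 1000
BDP in bits = 50000000
BDP in bytes = 50000000 / 8 = 6250000

6250000


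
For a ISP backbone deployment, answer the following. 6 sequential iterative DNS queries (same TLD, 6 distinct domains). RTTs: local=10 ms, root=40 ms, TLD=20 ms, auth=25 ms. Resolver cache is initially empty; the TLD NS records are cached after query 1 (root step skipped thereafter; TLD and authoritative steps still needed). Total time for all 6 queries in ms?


Lookup 1 (cold cache): local + root + TLD + auth = 10 + 40 + 20 + 25 = 95 ms
Lookups 2..6 (TLD NS cached -> skip root; new domain -> still ask TLD and auth): local + TLD + auth = 10 + 20 + 25 = 55 ms each
Remaining 5 lookups: 5 * 55 = 275 ms
Total = 95 + 275 = 370 ms

370


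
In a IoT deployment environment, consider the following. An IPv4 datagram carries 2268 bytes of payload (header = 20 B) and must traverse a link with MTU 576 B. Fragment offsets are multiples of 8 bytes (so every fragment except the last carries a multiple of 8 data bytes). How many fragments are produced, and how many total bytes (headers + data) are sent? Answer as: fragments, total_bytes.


Max data per non-final fragment = floor((MTU - header)/8)*8 = floor((576 - 20)/8)*8 = floor(556/8)*8 = 552 B
Final fragment needs no 8-byte alignment: it can carry up to MTU - header = 556 B
Non-final fragments needed = ceil((payload - 556) / 552) = ceil(1712/552) = ceil(3.1014) = 4
Number of fragments = 4 + 1 = 5
Fragment sizes (data): 4 * 552 B + 60 B (last, 60 <= 556 OK)
Total bytes sent = payload + n_frags * header = 2268 + 5*20 = 2268 + 100 = 2368 B

5, 2368


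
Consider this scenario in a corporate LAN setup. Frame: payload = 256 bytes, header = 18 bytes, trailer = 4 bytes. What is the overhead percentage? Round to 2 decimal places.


Given: payload = 256 B, header = 18 B, trailer = 4 B
Overhead bytes = header + trailer = 18 + 4 = 22
Total frame = payload + overhead = 256 + 22 = 278
Overhead % = 22 / 278 * 100 = 7.9137% -> 7.91% (2 dp)

7.91


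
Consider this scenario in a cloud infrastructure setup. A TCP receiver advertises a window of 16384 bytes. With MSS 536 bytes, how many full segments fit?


Given: RWND = 16384 bytes, MSS = 536 bytes
Full segments = floor(RWND / MSS)
Full segments = floor(16384 / 536)
Full segments = floor(30.5672) = 30

30


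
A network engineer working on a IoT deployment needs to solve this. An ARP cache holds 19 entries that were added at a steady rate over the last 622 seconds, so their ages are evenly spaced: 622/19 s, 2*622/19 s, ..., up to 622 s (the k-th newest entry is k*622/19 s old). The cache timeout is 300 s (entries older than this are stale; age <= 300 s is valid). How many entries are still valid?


Ages are k * 622/19 s for k = 1..19 (spacing = 32.7368 s).
Entry k is valid iff k * 622/19 <= 300 iff k <= 19 * 300 / 622 = 9.1640
n_valid = floor(9.1640) = 9
(n_stale = 19 - 9 = 10)

9


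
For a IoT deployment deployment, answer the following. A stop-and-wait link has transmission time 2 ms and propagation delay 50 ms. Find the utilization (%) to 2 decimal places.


Given: Ttrans = 2 ms, Tprop = 50 ms
RTT = 2 * Tprop = 2 * 50 = 100 ms
U = Ttrans / (Ttrans + RTT)
U = 2 / (2 + 100)
U = 2 / 102 = 0.019608
U% = 1.96%

1.96


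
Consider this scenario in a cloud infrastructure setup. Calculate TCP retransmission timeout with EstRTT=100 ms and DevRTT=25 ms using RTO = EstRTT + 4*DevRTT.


Given: EstRTT = 100 ms, DevRTT = 25 ms
Timeout = EstRTT + 4 * DevRTT
4 * DevRTT = 4 * 25 = 100
Timeout = 100 + 100 = 200 ms

200


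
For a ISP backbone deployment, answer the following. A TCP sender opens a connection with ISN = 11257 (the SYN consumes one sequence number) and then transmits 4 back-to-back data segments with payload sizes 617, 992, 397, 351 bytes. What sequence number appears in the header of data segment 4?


The SYN occupies sequence number ISN = 11257, so the first data byte is ISN + 1 = 11258.
SEQ of data segment i = (ISN + 1) + sum of payload sizes of segments 1..i-1.
Segment 1: SEQ = 11258, payload = 617 bytes
Segment 2: SEQ = 11875, payload = 992 bytes
Segment 3: SEQ = 12867, payload = 397 bytes
Segment 4: SEQ = 13264, payload = 351 bytes
SEQ of segment 4 = 11258 + 617 + 992 + 397 = 13264

13264


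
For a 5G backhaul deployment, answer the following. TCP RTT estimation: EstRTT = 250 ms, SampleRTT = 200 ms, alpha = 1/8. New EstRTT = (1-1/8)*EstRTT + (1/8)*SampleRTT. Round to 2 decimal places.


Given: EstRTT = 250 ms, SampleRTT = 200 ms, alpha = 1/8
New EstRTT = (1 - alpha) * EstRTT + alpha * SampleRTT
(7/8) * 250 = 218.75
(1/8) * 200 = 25
New EstRTT = 218.75 + 25 = 243.75 ms -> 243.75 ms (2 dp)

243.75


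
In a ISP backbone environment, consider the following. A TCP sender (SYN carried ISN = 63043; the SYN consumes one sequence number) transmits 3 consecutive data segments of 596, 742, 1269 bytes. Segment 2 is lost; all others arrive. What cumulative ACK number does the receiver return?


SYN uses sequence number 63043; first data byte = ISN + 1 = 63044.
Segment 1: SEQ = 63044, len = 596 B, covers [63044, 63639]
Segment 2: SEQ = 63640, len = 742 B, covers [63640, 64381] [LOST]
Segment 3: SEQ = 64382, len = 1269 B, covers [64382, 65650]
In-order data received: bytes [63044, 63639] (segments 1..1).
Segment 2 missing -> gap begins at byte 63640; later segments buffered out of order.
Cumulative ACK = next expected in-order byte = 63044 + 596 = 63640

63640


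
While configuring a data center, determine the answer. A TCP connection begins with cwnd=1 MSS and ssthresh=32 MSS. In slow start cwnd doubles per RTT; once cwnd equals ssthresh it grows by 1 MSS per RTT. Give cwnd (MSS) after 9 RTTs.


RTT 0: cwnd = 1 MSS (initial)
RTT 1: cwnd = 2 MSS (slow start, doubled)
RTT 2: cwnd = 4 MSS (slow start, doubled)
RTT 3: cwnd = 8 MSS (slow start, doubled)
RTT 4: cwnd = 16 MSS (slow start, doubled)
RTT 5: cwnd = 32 MSS (slow start, doubled)
RTT 6: cwnd = 33 MSS (congestion avoidance, +1)
RTT 7: cwnd = 34 MSS (congestion avoidance, +1)
RTT 8: cwnd = 35 MSS (congestion avoidance, +1)
RTT 9: cwnd = 36 MSS (congestion avoidance, +1)

36


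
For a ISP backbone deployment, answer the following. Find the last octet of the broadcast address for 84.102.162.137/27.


Given: IP = 84.102.162.137, prefix = /27
Host bits = 32 - 27 = 5
Network last octet = 137 AND mask = 128
Host part size = 2^5 - 1 = 31
Broadcast last octet = 128 OR 31 = 159

159


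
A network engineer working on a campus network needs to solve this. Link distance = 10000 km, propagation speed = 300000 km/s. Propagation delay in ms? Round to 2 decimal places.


Given: distance = 10000 km, speed = 300000 km/s
Delay = distance / speed = 10000 / 300000 seconds
Delay in ms = 10000 * 1000 / 300000
Delay = 33.3333 ms
Rounded to 2 dp = 33.33 ms

33.33


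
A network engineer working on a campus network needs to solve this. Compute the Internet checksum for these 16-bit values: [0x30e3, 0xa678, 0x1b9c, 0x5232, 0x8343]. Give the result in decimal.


Given words: [0x30e3, 0xa678, 0x1b9c, 0x5232, 0x8343]
Step 1: Sum all words
Raw sum = 12515 + 42616 + 7068 + 21042 + 33603 = 116844
Step 2: Fold carry: (51308 + 1) = 51309
One's complement = ~51309 & 0xFFFF = 14226

14226


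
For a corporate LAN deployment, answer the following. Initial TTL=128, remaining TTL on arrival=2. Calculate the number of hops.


Given: initial TTL = 128, received TTL = 2
Hops = initial TTL - received TTL
Hops = 128 - 2 = 126

126


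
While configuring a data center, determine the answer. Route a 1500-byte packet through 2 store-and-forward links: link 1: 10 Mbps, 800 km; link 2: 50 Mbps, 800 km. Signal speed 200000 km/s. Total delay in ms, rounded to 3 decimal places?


Packet = 1500 bytes = 12000 bits. Store-and-forward: sum (t_trans + t_prop) per link.
Link 1: t_trans = 12000/(10*10^6) s = 1.2000 ms; t_prop = 800/200000 s = 4.0000 ms; subtotal = 5.2000 ms
Link 2: t_trans = 12000/(50*10^6) s = 0.2400 ms; t_prop = 800/200000 s = 4.0000 ms; subtotal = 4.2400 ms
End-to-end = 5.2000 + 4.2400 = 9.4400 ms -> 9.440 ms (3 dp)

9.440


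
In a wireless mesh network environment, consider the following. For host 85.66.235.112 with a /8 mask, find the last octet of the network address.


Given: IP = 85.66.235.112, prefix = /8
Subnet mask = 255.0.0.0
Last octet of IP: 112
Last octet of mask: 0
Network last octet = 112 AND 0 = 0

0


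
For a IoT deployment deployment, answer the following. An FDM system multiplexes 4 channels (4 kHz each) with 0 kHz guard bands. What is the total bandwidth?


Given: 4 channels, 4 kHz each, guard = 0 kHz
Channel bandwidth = 4 * 4 = 16 kHz
Guard bands = 3 gaps * 0 kHz = 0 kHz
Total = 16 + 0 = 16 kHz

16


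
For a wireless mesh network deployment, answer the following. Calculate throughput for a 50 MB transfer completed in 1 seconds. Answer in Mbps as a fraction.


Given: file = 50 MB, time = 1 s
File in Mb = 50 * 8 = 400 Mb
Throughput = 400 / 1 Mbps
Throughput = 400 Mbps

400


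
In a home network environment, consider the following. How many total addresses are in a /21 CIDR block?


Given: CIDR prefix /21
Host bits = 32 - 21 = 11
Total addresses = 2^11 = 2048

2048


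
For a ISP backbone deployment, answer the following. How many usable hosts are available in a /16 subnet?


Given: subnet mask /16
Host bits = 32 - 16 = 16
Total addresses = 2^16 = 65536
Usable hosts = 65536 - 2 (network + broadcast) = 65534

65534


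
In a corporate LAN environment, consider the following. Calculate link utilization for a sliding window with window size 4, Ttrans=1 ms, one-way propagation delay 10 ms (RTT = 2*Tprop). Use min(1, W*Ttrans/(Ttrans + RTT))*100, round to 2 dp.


Given: W = 4, Ttrans = 1 ms, RTT = 20 ms (= 2 * Tprop, Tprop = 10 ms)
Cycle time = Ttrans + RTT = 1 + 20 = 21 ms (first packet sent until its ACK returns)
W * Ttrans = 4 * 1 = 4 ms of sending per cycle
W * Ttrans / (Ttrans + RTT) = 4 / 21 = 0.190476
U = min(1, 0.190476) = 0.190476
U% = 19.05%

19.05


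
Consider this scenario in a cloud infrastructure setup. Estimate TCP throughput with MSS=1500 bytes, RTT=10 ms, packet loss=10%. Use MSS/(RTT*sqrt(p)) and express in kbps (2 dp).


Given: MSS = 1500 bytes, RTT = 10 ms, loss = 10%
RTT in seconds = 10 / 1000 = 0.01
Loss rate = 10% = 0.1
sqrt(loss) = sqrt(0.1) = 0.316227766017
Throughput (bytes/s) = 1500 / (0.01 * 0.316227766017) = 474341.6490
Throughput (kbps) = 474341.6490 * 8 / 1000 = 3794.733192 -> 3794.73 kbps (2 dp)

3794.73


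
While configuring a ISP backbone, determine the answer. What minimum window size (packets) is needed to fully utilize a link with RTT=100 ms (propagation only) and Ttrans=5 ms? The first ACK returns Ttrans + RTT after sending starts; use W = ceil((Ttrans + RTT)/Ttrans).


Given: Ttrans = 5 ms, RTT = 100 ms (= 2 * Tprop, Tprop = 50 ms)
Time until first ACK returns = Ttrans + RTT = 5 + 100 = 105 ms
Need W * Ttrans >= Ttrans + RTT  ->  W >= (Ttrans + RTT) / Ttrans
(Ttrans + RTT) / Ttrans = 105 / 5 = 21
W_min = ceil(21) = 21

21


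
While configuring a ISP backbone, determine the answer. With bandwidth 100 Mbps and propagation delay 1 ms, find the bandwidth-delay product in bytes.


Given: bandwidth = 100 Mbps, delay = 1 ms
BDP in bits = 100 * 10^6 * 1 / 1000
BDP in bits = 100000
BDP in bytes = 100000 / 8 = 12500

12500


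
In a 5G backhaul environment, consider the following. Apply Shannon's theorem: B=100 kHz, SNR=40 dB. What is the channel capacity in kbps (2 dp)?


Given: B = 100 kHz, SNR = 40 dB
SNR linear = 10^(40/10) = 10000
1 + SNR = 10001
log2(10001) = 13.2878566418
C = 100 * 1000 * 13.2878566418 = 1328785.6642 bps
C = 1328.785664 kbps -> 1328.79 kbps (2 dp)

1328.79


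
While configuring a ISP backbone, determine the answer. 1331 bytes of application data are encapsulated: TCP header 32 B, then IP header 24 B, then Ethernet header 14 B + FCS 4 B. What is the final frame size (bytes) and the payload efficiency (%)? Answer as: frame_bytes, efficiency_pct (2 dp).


TCP segment = 1331 + 32 = 1363 B
IP packet = 1363 + 24 = 1387 B
Ethernet frame = 1387 + 14 + 4 = 1405 B
Efficiency = app / frame = 1331 / 1405 = 0.947331 = 94.7331% -> 94.73% (2 dp)

1405, 94.73


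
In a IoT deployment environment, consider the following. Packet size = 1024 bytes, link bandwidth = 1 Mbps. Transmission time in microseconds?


Given: packet = 1024 bytes, bandwidth = 1 Mbps
Packet in bits = 1024 * 8 = 8192 bits
Bandwidth = 1 * 10^6 = 1000000 bps
Time = 8192 / 1000000 seconds
Time in us = 8192 * 10^6 / 1000000 = 8192

8192


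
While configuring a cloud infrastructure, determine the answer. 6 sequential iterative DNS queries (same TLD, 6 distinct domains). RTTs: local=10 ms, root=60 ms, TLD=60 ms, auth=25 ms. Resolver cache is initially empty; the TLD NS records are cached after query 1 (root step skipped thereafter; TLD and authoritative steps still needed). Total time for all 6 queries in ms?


Lookup 1 (cold cache): local + root + TLD + auth = 10 + 60 + 60 + 25 = 155 ms
Lookups 2..6 (TLD NS cached -> skip root; new domain -> still ask TLD and auth): local + TLD + auth = 10 + 60 + 25 = 95 ms each
Remaining 5 lookups: 5 * 95 = 475 ms
Total = 155 + 475 = 630 ms

630


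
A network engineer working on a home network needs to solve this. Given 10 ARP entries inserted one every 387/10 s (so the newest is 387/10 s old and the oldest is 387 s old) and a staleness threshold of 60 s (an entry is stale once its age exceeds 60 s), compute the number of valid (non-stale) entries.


Ages are k * 387/10 s for k = 1..10 (spacing = 38.7000 s).
Entry k is valid iff k * 387/10 <= 60 iff k <= 10 * 60 / 387 = 1.5504
n_valid = floor(1.5504) = 1
(n_stale = 10 - 1 = 9)

1


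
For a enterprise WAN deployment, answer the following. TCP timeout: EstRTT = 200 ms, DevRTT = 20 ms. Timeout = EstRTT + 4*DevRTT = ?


Given: EstRTT = 200 ms, DevRTT = 20 ms
Timeout = EstRTT + 4 * DevRTT
4 * DevRTT = 4 * 20 = 80
Timeout = 200 + 80 = 280 ms

280


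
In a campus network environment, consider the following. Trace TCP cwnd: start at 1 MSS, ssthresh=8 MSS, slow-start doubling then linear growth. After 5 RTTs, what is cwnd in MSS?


RTT 0: cwnd = 1 MSS (initial)
RTT 1: cwnd = 2 MSS (slow start, doubled)
RTT 2: cwnd = 4 MSS (slow start, doubled)
RTT 3: cwnd = 8 MSS (slow start, doubled)
RTT 4: cwnd = 9 MSS (congestion avoidance, +1)
RTT 5: cwnd = 10 MSS (congestion avoidance, +1)

10


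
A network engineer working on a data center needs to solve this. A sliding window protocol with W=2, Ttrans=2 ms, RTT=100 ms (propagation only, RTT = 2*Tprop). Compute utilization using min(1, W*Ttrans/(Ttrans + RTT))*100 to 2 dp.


Given: W = 2, Ttrans = 2 ms, RTT = 100 ms (= 2 * Tprop, Tprop = 50 ms)
Cycle time = Ttrans + RTT = 2 + 100 = 102 ms (first packet sent until its ACK returns)
W * Ttrans = 2 * 2 = 4 ms of sending per cycle
W * Ttrans / (Ttrans + RTT) = 4 / 102 = 0.039216
U = min(1, 0.039216) = 0.039216
U% = 3.92%

3.92


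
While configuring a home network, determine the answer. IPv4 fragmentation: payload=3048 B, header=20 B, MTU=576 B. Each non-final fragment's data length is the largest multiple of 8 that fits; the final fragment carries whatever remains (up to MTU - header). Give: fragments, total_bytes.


Max data per non-final fragment = floor((MTU - header)/8)*8 = floor((576 - 20)/8)*8 = floor(556/8)*8 = 552 B
Final fragment needs no 8-byte alignment: it can carry up to MTU - header = 556 B
Non-final fragments needed = ceil((payload - 556) / 552) = ceil(2492/552) = ceil(4.5145) = 5
Number of fragments = 5 + 1 = 6
Fragment sizes (data): 5 * 552 B + 288 B (last, 288 <= 556 OK)
Total bytes sent = payload + n_frags * header = 3048 + 6*20 = 3048 + 120 = 3168 B

6, 3168
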